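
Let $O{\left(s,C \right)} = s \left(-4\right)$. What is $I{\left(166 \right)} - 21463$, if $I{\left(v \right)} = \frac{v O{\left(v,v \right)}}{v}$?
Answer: $-22127$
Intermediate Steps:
$O{\left(s,C \right)} = - 4 s$
$I{\left(v \right)} = - 4 v$ ($I{\left(v \right)} = \frac{v \left(- 4 v\right)}{v} = \frac{\left(-4\right) v^{2}}{v} = - 4 v$)
$I{\left(166 \right)} - 21463 = \left(-4\right) 166 - 21463 = -664 - 21463 = -22127$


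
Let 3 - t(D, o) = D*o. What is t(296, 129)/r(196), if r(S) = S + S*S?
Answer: -38181/38612 ≈ -0.98884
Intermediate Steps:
r(S) = S + S**2
t(D, o) = 3 - D*o
t(296, 129)/r(196) = (3 - 1*296*129)/((196*(1 + 196))) = (3 - 38184)/((196*197)) = -38181/38612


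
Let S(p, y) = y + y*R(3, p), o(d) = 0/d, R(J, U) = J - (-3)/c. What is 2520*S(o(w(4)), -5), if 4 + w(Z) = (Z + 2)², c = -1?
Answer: -12600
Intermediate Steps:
w(Z) = -4 + (2 + Z)² (w(Z) = -4 + (Z + 2)² = -4 + (2 + Z)²)
R(J, U) = -3 + J (R(J, U) = J - (-3)/(-1) = J - (-3)*(-1) = J - 1*3 = J - 3 = -3 + J)
o(d) = 0
S(p, y) = y (S(p, y) = y + y*(-3 + 3) = y + y*0 = y + 0 = y)
2520*S(o(w(4)), -5) = 2520*(-5) = -12600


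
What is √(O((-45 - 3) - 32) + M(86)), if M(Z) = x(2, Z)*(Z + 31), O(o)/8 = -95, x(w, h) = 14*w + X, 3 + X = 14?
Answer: √3803 ≈ 61.668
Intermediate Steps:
X = 11 (X = -3 + 14 = 11)
x(w, h) = 11 + 14*w (x(w, h) = 14*w + 11 = 11 + 14*w)
O(o) = -760 (O(o) = 8*(-95) = -760)
M(Z) = 1209 + 39*Z (M(Z) = (11 + 14*2)*(Z + 31) = (11 + 28)*(31 + Z) = 39*(31 + Z) = 1209 + 39*Z)
√(O((-45 - 3) - 32) + M(86)) = √(-760 + (1209 + 39*86)) = √(-760 + (1209 + 3354)) = √(-760 + 4563) = √3803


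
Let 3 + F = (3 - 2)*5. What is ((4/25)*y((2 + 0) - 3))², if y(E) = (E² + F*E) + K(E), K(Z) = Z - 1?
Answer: 144/625 ≈ 0.23040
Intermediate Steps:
F = 2 (F = -3 + (3 - 2)*5 = -3 + 1*5 = -3 + 5 = 2)
K(Z) = -1 + Z
y(E) = -1 + E² + 3*E (y(E) = (E² + 2*E) + (-1 + E) = -1 + E² + 3*E)
((4/25)*y((2 + 0) - 3))² = ((4/25)*(-1 + ((2 + 0) - 3)² + 3*((2 + 0) - 3)))² = ((4*(1/25))*(-1 + (2 - 3)² + 3*(2 - 3)))² = (4*(-1 + (-1)² + 3*(-1))/25)² = (4*(-1 + 1 - 3)/25)² = ((4/25)*(-3))² = (-12/25)² = 144/625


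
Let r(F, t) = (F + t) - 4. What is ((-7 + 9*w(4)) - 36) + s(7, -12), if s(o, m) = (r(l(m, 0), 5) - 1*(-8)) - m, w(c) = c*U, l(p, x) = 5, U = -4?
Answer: -161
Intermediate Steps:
w(c) = -4*c (w(c) = c*(-4) = -4*c)
r(F, t) = -4 + F + t
s(o, m) = 14 - m (s(o, m) = ((-4 + 5 + 5) - 1*(-8)) - m = (6 + 8) - m = 14 - m)
((-7 + 9*w(4)) - 36) + s(7, -12) = ((-7 + 9*(-4*4)) - 36) + (14 - 1*(-12)) = ((-7 + 9*(-16)) - 36) + (14 + 12) = ((-7 - 144) - 36) + 26 = (-151 - 36) + 26 = -187 + 26 = -161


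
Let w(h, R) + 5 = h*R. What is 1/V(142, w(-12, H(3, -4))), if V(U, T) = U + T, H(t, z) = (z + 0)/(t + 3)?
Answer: 1/145 ≈ 0.0068966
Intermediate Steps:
H(t, z) = z/(3 + t)
w(h, R) = -5 + R*h (w(h, R) = -5 + h*R = -5 + R*h)
V(U, T) = T + U
1/V(142, w(-12, H(3, -4))) = 1/((-5 - 4/(3 + 3)*(-12)) + 142) = 1/((-5 - 4/6*(-12)) + 142) = 1/((-5 - 4*⅙*(-12)) + 142) = 1/((-5 - ⅔*(-12)) + 142) = 1/((-5 + 8) + 142) = 1/(3 + 142) = 1/145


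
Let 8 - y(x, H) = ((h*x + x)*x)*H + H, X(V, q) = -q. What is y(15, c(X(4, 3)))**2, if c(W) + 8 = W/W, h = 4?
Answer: 62252100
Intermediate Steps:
c(W) = -7 (c(W) = -8 + W/W = -8 + 1 = -7)
y(x, H) = 8 - H - 5*H*x**2 (y(x, H) = 8 - (((4*x + x)*x)*H + H) = 8 - (((5*x)*x)*H + H) = 8 - ((5*x**2)*H + H) = 8 - (5*H*x**2 + H) = 8 - (H + 5*H*x**2) = 8 + (-H - 5*H*x**2) = 8 - H - 5*H*x**2)
y(15, c(X(4, 3)))**2 = (8 - 1*(-7) - 5*(-7)*15**2)**2 = (8 + 7 - 5*(-7)*225)**2 = (8 + 7 + 7875)**2 = 7890**2 = 62252100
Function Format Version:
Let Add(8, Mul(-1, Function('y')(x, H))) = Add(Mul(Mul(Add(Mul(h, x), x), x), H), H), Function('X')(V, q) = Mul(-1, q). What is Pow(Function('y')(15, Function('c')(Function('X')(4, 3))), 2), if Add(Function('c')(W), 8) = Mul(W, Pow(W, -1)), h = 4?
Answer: 62252100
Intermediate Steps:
Function('c')(W) = -7 (Function('c')(W) = Add(-8, Mul(W, Pow(W, -1))) = Add(-8, 1) = -7)
Function('y')(x, H) = Add(8, Mul(-1, H), Mul(-5, H, Pow(x, 2))) (Function('y')(x, H) = Add(8, Mul(-1, Add(Mul(Mul(Add(Mul(4, x), x), x), H), H))) = Add(8, Mul(-1, Add(Mul(Mul(Mul(5, x), x), H), H))) = Add(8, Mul(-1, Add(Mul(Mul(5, Pow(x, 2)), H), H))) = Add(8, Mul(-1, Add(Mul(5, H, Pow(x, 2)), H))) = Add(8, Mul(-1, Add(H, Mul(5, H, Pow(x, 2))))) = Add(8, Add(Mul(-1, H), Mul(-5, H, Pow(x, 2)))) = Add(8, Mul(-1, H), Mul(-5, H, Pow(x, 2))))
Pow(Function('y')(15, Function('c')(Function('X')(4, 3))), 2) = Pow(Add(8, Mul(-1, -7), Mul(-5, -7, Pow(15, 2))), 2) = Pow(Add(8, 7, Mul(-5, -7, 225)), 2) = Pow(Add(8, 7, 7875), 2) = Pow(7890, 2) = 62252100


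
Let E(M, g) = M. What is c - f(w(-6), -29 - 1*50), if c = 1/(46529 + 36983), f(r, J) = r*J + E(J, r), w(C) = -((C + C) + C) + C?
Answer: 85766825/83512 ≈ 1027.0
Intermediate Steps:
w(C) = -2*C (w(C) = -(2*C + C) + C = -3*C + C = -2*C)
f(r, J) = J + J*r (f(r, J) = r*J + J = J*r + J = J + J*r)
c = 1/83512 ≈ 1.1974e-5
c - f(w(-6), -29 - 1*50) = 1/83512 - (-29 - 1*50)*(1 - 2*(-6)) = 1/83512 - (-29 - 50)*(1 + 12) = 1/83512 - (-79)*13 = 1/83512 - 1*(-1027) = 1/83512 + 1027 = 85766825/83512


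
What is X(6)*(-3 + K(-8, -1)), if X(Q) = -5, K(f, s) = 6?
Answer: -15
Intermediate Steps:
X(6)*(-3 + K(-8, -1)) = -5*(-3 + 6) = -5*3 = -15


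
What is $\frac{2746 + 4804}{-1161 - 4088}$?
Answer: $- \frac{7550}{5249} \approx -1.4384$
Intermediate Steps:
$\frac{2746 + 4804}{-1161 - 4088} = \frac{7550}{-5249} = 7550 \left(- \frac{1}{5249}\right) = - \frac{7550}{5249}$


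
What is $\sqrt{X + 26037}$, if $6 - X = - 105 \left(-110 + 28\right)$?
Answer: $3 \sqrt{1937} \approx 132.03$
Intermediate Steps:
$X = -8604$ ($X = 6 - - 105 \left(-110 + 28\right) = 6 - \left(-105\right) \left(-82\right) = 6 - 8610 = -8604$)
$\sqrt{X + 26037} = \sqrt{-8604 + 26037} = \sqrt{17433} = 3 \sqrt{1937}$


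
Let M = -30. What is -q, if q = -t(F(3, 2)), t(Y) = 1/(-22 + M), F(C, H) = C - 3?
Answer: -1/52 ≈ -0.019231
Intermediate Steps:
F(C, H) = -3 + C
t(Y) = -1/52 (t(Y) = 1/(-22 - 30) = 1/(-52) = -1/52)
q = 1/52 (q = -1*(-1/52) = 1/52 ≈ 0.019231)
-q = -1*1/52 = -1/52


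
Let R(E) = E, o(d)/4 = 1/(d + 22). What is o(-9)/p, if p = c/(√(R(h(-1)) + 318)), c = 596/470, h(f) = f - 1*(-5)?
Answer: 470*√322/1937 ≈ 4.3541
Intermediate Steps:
h(f) = 5 + f (h(f) = f + 5 = 5 + f)
o(d) = 4/(22 + d) (o(d) = 4/(d + 22) = 4/(22 + d))
c = 298/235 (c = 596*(1/470) = 298/235 ≈ 1.2681)
p = 149*√322/37835 (p = 298/(235*(√((5 - 1) + 318))) = 298/(235*(√(4 + 318))) = 298/(235*(√322)) = 298*(√322/322)/235 = 149*√322/37835 ≈ 0.070668)
o(-9)/p = (4/(22 - 9))/((149*√322/37835)) = (4/13)*(235*√322/298) = (4*(1/13))*(235*√322/298) = 4*(235*√322/298)/13 = 470*√322/1937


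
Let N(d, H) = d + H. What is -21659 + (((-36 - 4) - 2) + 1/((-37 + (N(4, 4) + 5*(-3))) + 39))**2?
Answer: -496954/25 ≈ -19878.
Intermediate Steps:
N(d, H) = H + d
-21659 + (((-36 - 4) - 2) + 1/((-37 + (N(4, 4) + 5*(-3))) + 39))**2 = -21659 + (((-36 - 4) - 2) + 1/((-37 + ((4 + 4) + 5*(-3))) + 39))**2 = -21659 + ((-40 - 2) + 1/((-37 + (8 - 15)) + 39))**2 = -21659 + (-42 + 1/((-37 - 7) + 39))**2 = -21659 + (-42 + 1/(-44 + 39))**2 = -21659 + (-42 + 1/(-5))**2 = -21659 + (-42 - 1/5)**2 = -21659 + (-211/5)**2 = -21659 + 44521/25 = -496954/25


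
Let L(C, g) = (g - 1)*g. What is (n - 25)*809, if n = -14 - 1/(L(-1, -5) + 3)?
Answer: -1041992/33 ≈ -31576.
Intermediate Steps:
L(C, g) = g*(-1 + g) (L(C, g) = (-1 + g)*g = g*(-1 + g))
n = -463/33 (n = -14 - 1/(-5*(-1 - 5) + 3) = -14 - 1/(-5*(-6) + 3) = -14 - 1/(30 + 3) = -14 - 1/33 = -463/33 ≈ -14.030)
(n - 25)*809 = (-463/33 - 25)*809 = -1288/33*809 = -1041992/33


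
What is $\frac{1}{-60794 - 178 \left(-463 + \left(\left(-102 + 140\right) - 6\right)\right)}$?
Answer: $\frac{1}{15924} \approx 6.2798 \cdot 10^{-5}$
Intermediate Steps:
$\frac{1}{-60794 - 178 \left(-463 + \left(\left(-102 + 140\right) - 6\right)\right)} = \frac{1}{-60794 - 178 \left(-463 + \left(38 - 6\right)\right)} = \frac{1}{-60794 - 178 \left(-463 + 32\right)} = \frac{1}{-60794 - -76718} = \frac{1}{-60794 + 76718} = \frac{1}{15924}$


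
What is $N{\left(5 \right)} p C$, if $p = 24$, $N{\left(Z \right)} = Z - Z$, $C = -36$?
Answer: $0$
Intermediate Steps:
$N{\left(Z \right)} = 0$
$N{\left(5 \right)} p C = 0 \cdot 24 \left(-36\right) = 0 \left(-36\right) = 0$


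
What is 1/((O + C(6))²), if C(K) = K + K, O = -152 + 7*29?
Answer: 1/3969 ≈ 0.00025195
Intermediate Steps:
O = 51 (O = -152 + 203 = 51)
C(K) = 2*K
1/((O + C(6))²) = 1/((51 + 2*6)²) = 1/((51 + 12)²) = 1/(63²) = 1/3969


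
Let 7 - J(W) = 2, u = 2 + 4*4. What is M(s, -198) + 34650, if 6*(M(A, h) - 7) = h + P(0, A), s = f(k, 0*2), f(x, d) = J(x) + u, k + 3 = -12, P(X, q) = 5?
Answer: 207749/6 ≈ 34625.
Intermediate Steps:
u = 18 (u = 2 + 16 = 18)
k = -15 (k = -3 - 12 = -15)
J(W) = 5 (J(W) = 7 - 1*2 = 7 - 2 = 5)
f(x, d) = 23 (f(x, d) = 5 + 18 = 23)
s = 23
M(A, h) = 47/6 + h/6 (M(A, h) = 7 + (h + 5)/6 = 7 + (5 + h)/6 = 7 + (5/6 + h/6) = 47/6 + h/6)
M(s, -198) + 34650 = (47/6 + (1/6)*(-198)) + 34650 = (47/6 - 33) + 34650 = -151/6 + 34650 = 207749/6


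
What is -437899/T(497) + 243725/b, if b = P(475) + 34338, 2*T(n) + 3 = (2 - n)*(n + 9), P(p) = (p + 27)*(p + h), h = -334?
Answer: 10207361179/1755314784 ≈ 5.8151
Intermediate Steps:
P(p) = (-334 + p)*(27 + p) (P(p) = (p + 27)*(p - 334) = (27 + p)*(-334 + p) = (-334 + p)*(27 + p))
T(n) = -3/2 + (2 - n)*(9 + n)/2 (T(n) = -3/2 + ((2 - n)*(n + 9))/2 = -3/2 + ((2 - n)*(9 + n))/2 = -3/2 + (2 - n)*(9 + n)/2)
b = 105120 (b = (-9018 + 475² - 307*475) + 34338 = (-9018 + 225625 - 145825) + 34338 = 70782 + 34338 = 105120)
-437899/T(497) + 243725/b = -437899/(15/2 - 7/2*497 - ½*497²) + 243725/105120 = -437899/(15/2 - 3479/2 - ½*247009) + 243725*(1/105120) = -437899/(15/2 - 3479/2 - 247009/2) + 48745/21024 = -437899/(-250473/2) + 48745/21024 = -437899*(-2/250473) + 48745/21024 = 875798/250473 + 48745/21024 = 10207361179/1755314784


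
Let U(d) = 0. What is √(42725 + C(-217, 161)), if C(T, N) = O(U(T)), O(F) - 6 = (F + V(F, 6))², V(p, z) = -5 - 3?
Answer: 3*√4755 ≈ 206.87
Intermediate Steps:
V(p, z) = -8
O(F) = 6 + (-8 + F)² (O(F) = 6 + (F - 8)² = 6 + (-8 + F)²)
C(T, N) = 70 (C(T, N) = 6 + (-8 + 0)² = 6 + (-8)² = 6 + 64 = 70)
√(42725 + C(-217, 161)) = √(42725 + 70) = √42795 = 3*√4755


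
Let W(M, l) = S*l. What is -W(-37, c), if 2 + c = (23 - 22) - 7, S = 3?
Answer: 24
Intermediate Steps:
c = -8 (c = -2 + ((23 - 22) - 7) = -2 + (1 - 7) = -2 - 6 = -8)
W(M, l) = 3*l
-W(-37, c) = -3*(-8) = -1*(-24) = 24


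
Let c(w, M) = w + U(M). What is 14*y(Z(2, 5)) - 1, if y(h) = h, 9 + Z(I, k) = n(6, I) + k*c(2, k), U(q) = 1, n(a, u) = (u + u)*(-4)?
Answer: -141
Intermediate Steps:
n(a, u) = -8*u (n(a, u) = (2*u)*(-4) = -8*u)
c(w, M) = 1 + w (c(w, M) = w + 1 = 1 + w)
Z(I, k) = -9 - 8*I + 3*k (Z(I, k) = -9 + (-8*I + k*(1 + 2)) = -9 + (-8*I + k*3) = -9 + (-8*I + 3*k) = -9 - 8*I + 3*k)
14*y(Z(2, 5)) - 1 = 14*(-9 - 8*2 + 3*5) - 1 = 14*(-9 - 16 + 15) - 1 = 14*(-10) - 1 = -140 - 1 = -141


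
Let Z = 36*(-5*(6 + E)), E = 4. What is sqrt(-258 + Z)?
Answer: 7*I*sqrt(42) ≈ 45.365*I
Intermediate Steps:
Z = -1800 (Z = 36*(-5*(6 + 4)) = 36*(-5*10) = 36*(-50) = -1800)
sqrt(-258 + Z) = sqrt(-258 - 1800) = sqrt(-2058) = 7*I*sqrt(42)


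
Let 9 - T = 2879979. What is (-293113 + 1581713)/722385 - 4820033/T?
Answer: 479536592047/138696475230 ≈ 3.4575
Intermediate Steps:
T = -2879970 (T = 9 - 1*2879979 = 9 - 2879979 = -2879970)
(-293113 + 1581713)/722385 - 4820033/T = (-293113 + 1581713)/722385 - 4820033/(-2879970) = 1288600*(1/722385) - 4820033*(-1/2879970) = 257720/144477 + 4820033/2879970 = 479536592047/138696475230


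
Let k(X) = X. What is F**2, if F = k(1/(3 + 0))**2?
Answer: 1/81 ≈ 0.012346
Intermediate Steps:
F = 1/9 (F = (1/(3 + 0))**2 = (1/3)**2 = 1/9 ≈ 0.11111)
F**2 = (1/9)**2 = 1/81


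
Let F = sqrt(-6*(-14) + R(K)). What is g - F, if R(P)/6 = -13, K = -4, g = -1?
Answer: -1 - sqrt(6) ≈ -3.4495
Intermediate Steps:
R(P) = -78 (R(P) = 6*(-13) = -78)
F = sqrt(6) (F = sqrt(-6*(-14) - 78) = sqrt(84 - 78) = sqrt(6) ≈ 2.4495)
g - F = -1 - sqrt(6)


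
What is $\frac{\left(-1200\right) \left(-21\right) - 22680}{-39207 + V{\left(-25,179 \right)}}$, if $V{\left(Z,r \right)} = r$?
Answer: $- \frac{630}{9757} \approx -0.064569$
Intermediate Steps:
$\frac{\left(-1200\right) \left(-21\right) - 22680}{-39207 + V{\left(-25,179 \right)}} = \frac{\left(-1200\right) \left(-21\right) - 22680}{-39207 + 179} = \frac{25200 - 22680}{-39028} = 2520 \left(- \frac{1}{39028}\right) = - \frac{630}{9757}$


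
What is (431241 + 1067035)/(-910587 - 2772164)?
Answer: -1498276/3682751 ≈ -0.40684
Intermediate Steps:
(431241 + 1067035)/(-910587 - 2772164) = 1498276/(-3682751) = 1498276*(-1/3682751) = -1498276/3682751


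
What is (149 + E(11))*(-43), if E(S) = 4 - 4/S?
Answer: -72197/11 ≈ -6563.4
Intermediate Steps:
E(S) = 4 - 4/S
(149 + E(11))*(-43) = (149 + (4 - 4/11))*(-43) = (149 + 40/11)*(-43) = (1679/11)*(-43) = -72197/11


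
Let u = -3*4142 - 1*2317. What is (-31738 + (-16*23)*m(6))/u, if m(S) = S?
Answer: 33946/14743 ≈ 2.3025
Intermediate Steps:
u = -14743 (u = -12426 - 2317 = -14743)
(-31738 + (-16*23)*m(6))/u = (-31738 - 16*23*6)/(-14743) = (-31738 - 368*6)*(-1/14743) = (-31738 - 2208)*(-1/14743) = -33946*(-1/14743) = 33946/14743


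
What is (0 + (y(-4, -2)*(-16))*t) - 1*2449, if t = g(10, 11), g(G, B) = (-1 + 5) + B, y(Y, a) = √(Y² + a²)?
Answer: -2449 - 480*√5 ≈ -3522.3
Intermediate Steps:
g(G, B) = 4 + B
t = 15 (t = 4 + 11 = 15)
(0 + (y(-4, -2)*(-16))*t) - 1*2449 = (0 + (√((-4)² + (-2)²)*(-16))*15) - 1*2449 = (0 + (√(16 + 4)*(-16))*15) - 2449 = (0 + (√20*(-16))*15) - 2449 = (0 + ((2*√5)*(-16))*15) - 2449 = (0 - 32*√5*15) - 2449 = (0 - 480*√5) - 2449 = -480*√5 - 2449 = -2449 - 480*√5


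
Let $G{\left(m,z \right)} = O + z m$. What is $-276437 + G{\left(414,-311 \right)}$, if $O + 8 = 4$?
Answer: $-405195$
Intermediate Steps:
$O = -4$ ($O = -8 + 4 = -4$)
$G{\left(m,z \right)} = -4 + m z$ ($G{\left(m,z \right)} = -4 + z m = -4 + m z$)
$-276437 + G{\left(414,-311 \right)} = -276437 + \left(-4 + 414 \left(-311\right)\right) = -276437 - 128758 = -405195$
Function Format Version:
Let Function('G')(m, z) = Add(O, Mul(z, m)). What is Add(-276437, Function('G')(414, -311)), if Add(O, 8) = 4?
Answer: -405195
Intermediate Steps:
O = -4 (O = Add(-8, 4) = -4)
Function('G')(m, z) = Add(-4, Mul(m, z)) (Function('G')(m, z) = Add(-4, Mul(z, m)) = Add(-4, Mul(m, z)))
Add(-276437, Function('G')(414, -311)) = Add(-276437, Add(-4, Mul(414, -311))) = Add(-276437, Add(-4, -128754)) = Add(-276437, -128758) = -405195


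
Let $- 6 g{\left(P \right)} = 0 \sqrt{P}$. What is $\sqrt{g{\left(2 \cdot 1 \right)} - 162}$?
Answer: $9 i \sqrt{2} \approx 12.728 i$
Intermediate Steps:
$g{\left(P \right)} = 0$ ($g{\left(P \right)} = - \frac{0 \sqrt{P}}{6} = \left(- \frac{1}{6}\right) 0 = 0$)
$\sqrt{g{\left(2 \cdot 1 \right)} - 162} = \sqrt{0 - 162} = \sqrt{-162} = 9 i \sqrt{2}$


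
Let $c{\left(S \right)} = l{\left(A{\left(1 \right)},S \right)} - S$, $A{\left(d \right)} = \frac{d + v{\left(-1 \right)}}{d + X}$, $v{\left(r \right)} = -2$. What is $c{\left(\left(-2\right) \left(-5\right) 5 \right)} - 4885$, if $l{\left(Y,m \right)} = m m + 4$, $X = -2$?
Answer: $-2431$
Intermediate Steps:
$A{\left(d \right)} = 1$ ($A{\left(d \right)} = \frac{d - 2}{d - 2} = \frac{-2 + d}{-2 + d} = 1$)
$l{\left(Y,m \right)} = 4 + m^{2}$ ($l{\left(Y,m \right)} = m^{2} + 4 = 4 + m^{2}$)
$c{\left(S \right)} = 4 + S^{2} - S$ ($c{\left(S \right)} = \left(4 + S^{2}\right) - S = 4 + S^{2} - S$)
$c{\left(\left(-2\right) \left(-5\right) 5 \right)} - 4885 = \left(4 + \left(\left(-2\right) \left(-5\right) 5\right)^{2} - \left(-2\right) \left(-5\right) 5\right) - 4885 = \left(4 + \left(10 \cdot 5\right)^{2} - 10 \cdot 5\right) - 4885 = \left(4 + 50^{2} - 50\right) - 4885 = \left(4 + 2500 - 50\right) - 4885 = 2454 - 4885 = -2431$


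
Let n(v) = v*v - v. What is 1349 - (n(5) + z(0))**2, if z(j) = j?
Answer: 949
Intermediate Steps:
n(v) = v**2 - v
1349 - (n(5) + z(0))**2 = 1349 - (5*(-1 + 5) + 0)**2 = 1349 - (5*4 + 0)**2 = 1349 - (20 + 0)**2 = 1349 - 1*20**2 = 1349 - 1*400 = 1349 - 400 = 949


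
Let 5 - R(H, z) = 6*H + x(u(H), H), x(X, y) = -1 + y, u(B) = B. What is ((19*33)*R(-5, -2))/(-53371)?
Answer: -1353/2809 ≈ -0.48167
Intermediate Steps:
R(H, z) = 6 - 7*H (R(H, z) = 5 - (6*H + (-1 + H)) = 5 - (-1 + 7*H) = 5 + (1 - 7*H) = 6 - 7*H)
((19*33)*R(-5, -2))/(-53371) = ((19*33)*(6 - 7*(-5)))/(-53371) = (627*(6 + 35))*(-1/53371) = (627*41)*(-1/53371) = 25707*(-1/53371) = -1353/2809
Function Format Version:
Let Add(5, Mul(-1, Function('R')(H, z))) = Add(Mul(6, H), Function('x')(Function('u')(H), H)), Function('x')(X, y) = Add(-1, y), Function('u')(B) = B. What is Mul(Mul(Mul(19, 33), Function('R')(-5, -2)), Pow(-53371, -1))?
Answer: Rational(-1353, 2809) ≈ -0.48167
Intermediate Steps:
Function('R')(H, z) = Add(6, Mul(-7, H)) (Function('R')(H, z) = Add(5, Mul(-1, Add(Mul(6, H), Add(-1, H)))) = Add(5, Mul(-1, Add(-1, Mul(7, H)))) = Add(5, Add(1, Mul(-7, H))) = Add(6, Mul(-7, H)))
Mul(Mul(Mul(19, 33), Function('R')(-5, -2)), Pow(-53371, -1)) = Mul(Mul(Mul(19, 33), Add(6, Mul(-7, -5))), Pow(-53371, -1)) = Mul(Mul(627, Add(6, 35)), Rational(-1, 53371)) = Mul(Mul(627, 41), Rational(-1, 53371)) = Mul(25707, Rational(-1, 53371)) = Rational(-1353, 2809)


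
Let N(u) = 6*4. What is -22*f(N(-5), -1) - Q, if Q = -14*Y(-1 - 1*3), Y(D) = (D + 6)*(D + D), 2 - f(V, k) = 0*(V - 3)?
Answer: -268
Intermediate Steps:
N(u) = 24
f(V, k) = 2 (f(V, k) = 2 - 0*(V - 3) = 2 - 0*(-3 + V) = 2 - 1*0 = 2 + 0 = 2)
Y(D) = 2*D*(6 + D) (Y(D) = (6 + D)*(2*D) = 2*D*(6 + D))
Q = 224 (Q = -28*(-1 - 1*3)*(6 + (-1 - 1*3)) = -28*(-1 - 3)*(6 + (-1 - 3)) = -28*(-4)*(6 - 4) = -28*(-4)*2 = -14*(-16) = 224)
-22*f(N(-5), -1) - Q = -22*2 - 1*224 = -44 - 224 = -268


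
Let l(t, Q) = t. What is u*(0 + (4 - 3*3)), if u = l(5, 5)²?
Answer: -125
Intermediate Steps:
u = 25 (u = 5² = 25)
u*(0 + (4 - 3*3)) = 25*(0 + (4 - 3*3)) = 25*(0 + (4 - 9)) = 25*(0 - 5) = 25*(-5) = -125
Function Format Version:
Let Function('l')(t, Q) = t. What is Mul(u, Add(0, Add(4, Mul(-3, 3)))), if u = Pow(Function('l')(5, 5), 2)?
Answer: -125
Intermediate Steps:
u = 25 (u = Pow(5, 2) = 25)
Mul(u, Add(0, Add(4, Mul(-3, 3)))) = Mul(25, Add(0, Add(4, Mul(-3, 3)))) = Mul(25, Add(0, Add(4, -9))) = Mul(25, Add(0, -5)) = Mul(25, -5) = -125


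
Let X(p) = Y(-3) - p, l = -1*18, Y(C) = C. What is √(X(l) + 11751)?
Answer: √11766 ≈ 108.47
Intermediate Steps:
l = -18
X(p) = -3 - p
√(X(l) + 11751) = √((-3 - 1*(-18)) + 11751) = √((-3 + 18) + 11751) = √(15 + 11751) = √11766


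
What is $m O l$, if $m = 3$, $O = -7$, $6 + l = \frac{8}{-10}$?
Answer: $\frac{714}{5} \approx 142.8$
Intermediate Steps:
$l = - \frac{34}{5}$ ($l = -6 + \frac{8}{-10} = -6 + 8 \left(- \frac{1}{10}\right) = -6 - \frac{4}{5} = - \frac{34}{5} \approx -6.8$)
$m O l = 3 \left(-7\right) \left(- \frac{34}{5}\right) = \left(-21\right) \left(- \frac{34}{5}\right) = \frac{714}{5}$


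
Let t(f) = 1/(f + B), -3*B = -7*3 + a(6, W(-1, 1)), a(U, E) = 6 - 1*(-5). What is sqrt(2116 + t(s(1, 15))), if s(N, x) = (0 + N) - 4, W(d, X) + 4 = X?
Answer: sqrt(2119) ≈ 46.033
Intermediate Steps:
W(d, X) = -4 + X
a(U, E) = 11 (a(U, E) = 6 + 5 = 11)
s(N, x) = -4 + N (s(N, x) = N - 4 = -4 + N)
B = 10/3 (B = -(-7*3 + 11)/3 = -(-21 + 11)/3 = -1/3*(-10) = 10/3 ≈ 3.3333)
t(f) = 1/(10/3 + f) (t(f) = 1/(f + 10/3) = 1/(10/3 + f))
sqrt(2116 + t(s(1, 15))) = sqrt(2116 + 3/(10 + 3*(-4 + 1))) = sqrt(2116 + 3/(10 + 3*(-3))) = sqrt(2116 + 3/(10 - 9)) = sqrt(2116 + 3/1) = sqrt(2116 + 3*1) = sqrt(2116 + 3) = sqrt(2119)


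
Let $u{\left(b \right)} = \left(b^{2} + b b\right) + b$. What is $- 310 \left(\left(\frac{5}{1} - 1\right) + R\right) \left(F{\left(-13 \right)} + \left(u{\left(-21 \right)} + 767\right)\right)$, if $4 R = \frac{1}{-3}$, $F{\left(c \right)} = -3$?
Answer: $- \frac{11838125}{6} \approx -1.973 \cdot 10^{6}$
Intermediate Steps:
$R = - \frac{1}{12}$ ($R = \frac{1}{4 \left(-3\right)} = \frac{1}{4} \left(- \frac{1}{3}\right) = - \frac{1}{12} \approx -0.083333$)
$u{\left(b \right)} = b + 2 b^{2}$ ($u{\left(b \right)} = \left(b^{2} + b^{2}\right) + b = 2 b^{2} + b = b + 2 b^{2}$)
$- 310 \left(\left(\frac{5}{1} - 1\right) + R\right) \left(F{\left(-13 \right)} + \left(u{\left(-21 \right)} + 767\right)\right) = - 310 \left(\left(\frac{5}{1} - 1\right) - \frac{1}{12}\right) \left(-3 - \left(-767 + 21 \left(1 + 2 \left(-21\right)\right)\right)\right) = - 310 \left(\left(5 \cdot 1 - 1\right) - \frac{1}{12}\right) \left(-3 - \left(-767 + 21 \left(1 - 42\right)\right)\right) = - 310 \left(\left(5 - 1\right) - \frac{1}{12}\right) \left(-3 + \left(\left(-21\right) \left(-41\right) + 767\right)\right) = - 310 \left(4 - \frac{1}{12}\right) \left(-3 + \left(861 + 767\right)\right) = \left(-310\right) \frac{47}{12} \left(-3 + 1628\right) = \left(- \frac{7285}{6}\right) 1625 = - \frac{11838125}{6}$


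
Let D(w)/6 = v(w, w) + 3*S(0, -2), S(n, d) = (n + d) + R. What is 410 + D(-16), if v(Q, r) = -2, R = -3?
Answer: 308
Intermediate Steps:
S(n, d) = -3 + d + n (S(n, d) = (n + d) - 3 = (d + n) - 3 = -3 + d + n)
D(w) = -102 (D(w) = 6*(-2 + 3*(-3 - 2 + 0)) = 6*(-2 + 3*(-5)) = 6*(-2 - 15) = 6*(-17) = -102)
410 + D(-16) = 410 - 102 = 308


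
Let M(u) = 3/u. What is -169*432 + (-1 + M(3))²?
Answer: -73008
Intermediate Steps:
-169*432 + (-1 + M(3))² = -169*432 + (-1 + 3/3)² = -73008 + (-1 + 3*(⅓))² = -73008 + (-1 + 1)² = -73008 + 0² = -73008 + 0 = -73008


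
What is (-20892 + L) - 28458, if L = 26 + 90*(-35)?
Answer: -52474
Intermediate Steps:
L = -3124 (L = 26 - 3150 = -3124)
(-20892 + L) - 28458 = (-20892 - 3124) - 28458 = -24016 - 28458 = -52474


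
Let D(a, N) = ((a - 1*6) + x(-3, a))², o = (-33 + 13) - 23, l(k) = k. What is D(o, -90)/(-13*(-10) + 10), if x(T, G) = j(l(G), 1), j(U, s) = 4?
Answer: 405/28 ≈ 14.464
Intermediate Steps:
x(T, G) = 4
o = -43 (o = -20 - 23 = -43)
D(a, N) = (-2 + a)² (D(a, N) = ((a - 1*6) + 4)² = ((a - 6) + 4)² = ((-6 + a) + 4)² = (-2 + a)²)
D(o, -90)/(-13*(-10) + 10) = (-2 - 43)²/(-13*(-10) + 10) = (-45)²/(130 + 10) = 2025/140 = 2025*(1/140) = 405/28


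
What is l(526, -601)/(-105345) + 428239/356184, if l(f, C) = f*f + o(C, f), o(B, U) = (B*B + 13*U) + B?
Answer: -20478918169/4169133720 ≈ -4.9120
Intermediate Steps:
o(B, U) = B + B² + 13*U (o(B, U) = (B² + 13*U) + B = B + B² + 13*U)
l(f, C) = C + C² + f² + 13*f (l(f, C) = f*f + (C + C² + 13*f) = f² + (C + C² + 13*f) = C + C² + f² + 13*f)
l(526, -601)/(-105345) + 428239/356184 = (-601 + (-601)² + 526² + 13*526)/(-105345) + 428239/356184 = (-601 + 361201 + 276676 + 6838)*(-1/105345) + 428239*(1/356184) = 644114*(-1/105345) + 428239/356184 = -644114/105345 + 428239/356184 = -20478918169/4169133720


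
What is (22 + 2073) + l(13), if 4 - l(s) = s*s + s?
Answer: 1917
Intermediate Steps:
l(s) = 4 - s - s**2 (l(s) = 4 - (s*s + s) = 4 - (s**2 + s) = 4 - (s + s**2) = 4 + (-s - s**2) = 4 - s - s**2)
(22 + 2073) + l(13) = (22 + 2073) + (4 - 1*13 - 1*13**2) = 2095 + (4 - 13 - 1*169) = 2095 + (4 - 13 - 169) = 2095 - 178 = 1917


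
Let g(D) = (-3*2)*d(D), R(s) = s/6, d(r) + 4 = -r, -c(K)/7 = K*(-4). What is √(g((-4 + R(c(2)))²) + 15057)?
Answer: √137265/3 ≈ 123.50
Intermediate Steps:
c(K) = 28*K (c(K) = -7*K*(-4) = -(-28)*K = 28*K)
d(r) = -4 - r
R(s) = s/6 (R(s) = s*(⅙) = s/6)
g(D) = 24 + 6*D (g(D) = (-3*2)*(-4 - D) = -6*(-4 - D) = 24 + 6*D)
√(g((-4 + R(c(2)))²) + 15057) = √((24 + 6*(-4 + (28*2)/6)²) + 15057) = √((24 + 6*(-4 + (⅙)*56)²) + 15057) = √((24 + 6*(-4 + 28/3)²) + 15057) = √((24 + 6*(16/3)²) + 15057) = √((24 + 6*(256/9)) + 15057) = √((24 + 512/3) + 15057) = √(584/3 + 15057) = √(45755/3) = √137265/3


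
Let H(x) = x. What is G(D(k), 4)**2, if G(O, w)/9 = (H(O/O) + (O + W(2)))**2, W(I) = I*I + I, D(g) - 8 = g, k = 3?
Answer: 8503056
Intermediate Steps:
D(g) = 8 + g
W(I) = I + I**2 (W(I) = I**2 + I = I + I**2)
G(O, w) = 9*(7 + O)**2 (G(O, w) = 9*(O/O + (O + 2*(1 + 2)))**2 = 9*(1 + (O + 2*3))**2 = 9*(1 + (O + 6))**2 = 9*(1 + (6 + O))**2 = 9*(7 + O)**2)
G(D(k), 4)**2 = (9*(7 + (8 + 3))**2)**2 = (9*(7 + 11)**2)**2 = (9*18**2)**2 = (9*324)**2 = 2916**2 = 8503056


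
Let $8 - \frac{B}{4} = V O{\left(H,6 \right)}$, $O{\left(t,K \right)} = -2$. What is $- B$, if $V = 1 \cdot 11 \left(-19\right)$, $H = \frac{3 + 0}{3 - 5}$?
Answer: $1640$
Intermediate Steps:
$H = - \frac{3}{2}$ ($H = \frac{3}{-2} = 3 \left(- \frac{1}{2}\right) = - \frac{3}{2} \approx -1.5$)
$V = -209$ ($V = 11 \left(-19\right) = -209$)
$B = -1640$ ($B = 32 - 4 \left(\left(-209\right) \left(-2\right)\right) = 32 - 1672 = -1640$)
$- B = \left(-1\right) \left(-1640\right) = 1640$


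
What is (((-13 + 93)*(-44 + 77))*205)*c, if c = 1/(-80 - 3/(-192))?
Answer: -34636800/5119 ≈ -6766.3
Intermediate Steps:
c = -64/5119 (c = 1/(-80 - 3*(-1/192)) = 1/(-80 + 1/64) = 1/(-5119/64) = -64/5119 ≈ -0.012502)
(((-13 + 93)*(-44 + 77))*205)*c = (((-13 + 93)*(-44 + 77))*205)*(-64/5119) = ((80*33)*205)*(-64/5119) = (2640*205)*(-64/5119) = 541200*(-64/5119) = -34636800/5119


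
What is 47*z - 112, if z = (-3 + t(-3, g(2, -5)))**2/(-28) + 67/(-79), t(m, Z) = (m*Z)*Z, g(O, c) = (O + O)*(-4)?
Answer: -2207495349/2212 ≈ -9.9796e+5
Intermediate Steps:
g(O, c) = -8*O (g(O, c) = (2*O)*(-4) = -8*O)
t(m, Z) = m*Z**2 (t(m, Z) = (Z*m)*Z = m*Z**2)
z = -46962715/2212 (z = (-3 - 3*(-8*2)**2)**2/(-28) + 67/(-79) = (-3 - 3*(-16)**2)**2*(-1/28) + 67*(-1/79) = (-3 - 3*256)**2*(-1/28) - 67/79 = (-3 - 768)**2*(-1/28) - 67/79 = (-771)**2*(-1/28) - 67/79 = 594441*(-1/28) - 67/79 = -594441/28 - 67/79 = -46962715/2212 ≈ -21231.)
47*z - 112 = 47*(-46962715/2212) - 112 = -2207247605/2212 - 112 = -2207495349/2212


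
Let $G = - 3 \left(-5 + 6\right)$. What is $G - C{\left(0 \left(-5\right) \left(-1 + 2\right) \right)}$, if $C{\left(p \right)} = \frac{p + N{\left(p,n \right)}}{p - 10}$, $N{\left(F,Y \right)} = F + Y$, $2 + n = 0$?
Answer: $- \frac{16}{5} \approx -3.2$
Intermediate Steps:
$n = -2$ ($n = -2 + 0 = -2$)
$G = -3$ ($G = \left(-3\right) 1 = -3$)
$C{\left(p \right)} = \frac{-2 + 2 p}{-10 + p}$ ($C{\left(p \right)} = \frac{p + \left(p - 2\right)}{p - 10} = \frac{p + \left(-2 + p\right)}{-10 + p} = \frac{-2 + 2 p}{-10 + p}$)
$G - C{\left(0 \left(-5\right) \left(-1 + 2\right) \right)} = -3 - \frac{2 \left(-1 + 0 \left(-5\right) \left(-1 + 2\right)\right)}{-10 + 0 \left(-5\right) \left(-1 + 2\right)} = -3 - \frac{2 \left(-1 + 0 \cdot 1\right)}{-10 + 0 \cdot 1} = -3 - \frac{2 \left(-1 + 0\right)}{-10 + 0} = -3 - 2 \frac{1}{-10} \left(-1\right) = -3 - 2 \left(- \frac{1}{10}\right) \left(-1\right) = -3 - \frac{1}{5} = - \frac{16}{5}$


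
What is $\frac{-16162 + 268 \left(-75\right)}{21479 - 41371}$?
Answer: $\frac{18131}{9946} \approx 1.8229$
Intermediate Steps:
$\frac{-16162 + 268 \left(-75\right)}{21479 - 41371} = \frac{-16162 - 20100}{-19892} = \left(-36262\right) \left(- \frac{1}{19892}\right) = \frac{18131}{9946}$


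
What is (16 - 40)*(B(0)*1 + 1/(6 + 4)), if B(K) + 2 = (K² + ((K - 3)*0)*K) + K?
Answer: 228/5 ≈ 45.600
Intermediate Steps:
B(K) = -2 + K + K² (B(K) = -2 + ((K² + ((K - 3)*0)*K) + K) = -2 + ((K² + ((-3 + K)*0)*K) + K) = -2 + ((K² + 0*K) + K) = -2 + ((K² + 0) + K) = -2 + (K² + K) = -2 + (K + K²) = -2 + K + K²)
(16 - 40)*(B(0)*1 + 1/(6 + 4)) = (16 - 40)*((-2 + 0 + 0²)*1 + 1/(6 + 4)) = -24*((-2 + 0 + 0)*1 + 1/10) = -24*(-2*1 + ⅒) = -24*(-2 + ⅒) = -24*(-19/10) = 228/5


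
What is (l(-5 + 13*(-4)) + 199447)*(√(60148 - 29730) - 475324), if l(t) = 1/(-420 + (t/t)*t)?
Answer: -45220527684632/477 + 95136218*√30418/477 ≈ -9.4767e+10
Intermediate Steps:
l(t) = 1/(-420 + t) (l(t) = 1/(-420 + 1*t) = 1/(-420 + t))
(l(-5 + 13*(-4)) + 199447)*(√(60148 - 29730) - 475324) = (1/(-420 + (-5 + 13*(-4))) + 199447)*(√(60148 - 29730) - 475324) = (1/(-420 + (-5 - 52)) + 199447)*(√30418 - 475324) = (1/(-420 - 57) + 199447)*(-475324 + √30418) = (1/(-477) + 199447)*(-475324 + √30418) = (-1/477 + 199447)*(-475324 + √30418) = 95136218*(-475324 + √30418)/477 = -45220527684632/477 + 95136218*√30418/477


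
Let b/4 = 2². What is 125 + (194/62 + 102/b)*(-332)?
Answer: -187881/62 ≈ -3030.3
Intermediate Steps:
b = 16 (b = 4*2² = 4*4 = 16)
125 + (194/62 + 102/b)*(-332) = 125 + (194/62 + 102/16)*(-332) = 125 + (194*(1/62) + 102*(1/16))*(-332) = 125 + (97/31 + 51/8)*(-332) = 125 + (2357/248)*(-332) = 125 - 195631/62 = -187881/62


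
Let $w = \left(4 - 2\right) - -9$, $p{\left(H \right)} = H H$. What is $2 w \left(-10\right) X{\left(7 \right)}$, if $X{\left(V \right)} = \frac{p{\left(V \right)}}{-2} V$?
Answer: $37730$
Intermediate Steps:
$p{\left(H \right)} = H^{2}$
$w = 11$ ($w = 2 + 9 = 11$)
$X{\left(V \right)} = - \frac{V^{3}}{2}$ ($X{\left(V \right)} = \frac{V^{2}}{-2} V = V^{2} \left(- \frac{1}{2}\right) V = - \frac{V^{2}}{2} V = - \frac{V^{3}}{2}$)
$2 w \left(-10\right) X{\left(7 \right)} = 2 \cdot 11 \left(-10\right) \left(- \frac{7^{3}}{2}\right) = 22 \left(-10\right) \left(\left(- \frac{1}{2}\right) 343\right) = \left(-220\right) \left(- \frac{343}{2}\right) = 37730$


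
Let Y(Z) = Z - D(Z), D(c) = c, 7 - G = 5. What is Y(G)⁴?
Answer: 0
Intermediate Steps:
G = 2 (G = 7 - 1*5 = 7 - 5 = 2)
Y(Z) = 0 (Y(Z) = Z - Z = 0)
Y(G)⁴ = 0⁴ = 0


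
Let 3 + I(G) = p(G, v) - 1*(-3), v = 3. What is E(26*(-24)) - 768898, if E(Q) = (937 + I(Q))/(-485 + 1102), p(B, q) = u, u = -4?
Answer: -474409133/617 ≈ -7.6890e+5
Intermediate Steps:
p(B, q) = -4
I(G) = -4 (I(G) = -3 + (-4 - 1*(-3)) = -3 + (-4 + 3) = -3 - 1 = -4)
E(Q) = 933/617 (E(Q) = (937 - 4)/(-485 + 1102) = 933/617)
E(26*(-24)) - 768898 = 933/617 - 768898 = -474409133/617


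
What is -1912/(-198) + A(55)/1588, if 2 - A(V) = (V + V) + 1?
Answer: 1507337/157212 ≈ 9.5879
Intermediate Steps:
A(V) = 1 - 2*V (A(V) = 2 - ((V + V) + 1) = 2 - (2*V + 1) = 2 - (1 + 2*V) = 2 + (-1 - 2*V) = 1 - 2*V)
-1912/(-198) + A(55)/1588 = -1912/(-198) + (1 - 2*55)/1588 = -1912*(-1/198) + (1 - 110)*(1/1588) = 956/99 - 109*1/1588 = 956/99 - 109/1588 = 1507337/157212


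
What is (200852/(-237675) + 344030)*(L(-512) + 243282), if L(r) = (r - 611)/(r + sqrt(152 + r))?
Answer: 652737520281087688924/7798829775 + 45912243156977*I*sqrt(10)/5199219850 ≈ 8.3697e+10 + 27925.0*I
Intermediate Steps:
L(r) = (-611 + r)/(r + sqrt(152 + r))
(200852/(-237675) + 344030)*(L(-512) + 243282) = (200852/(-237675) + 344030)*((-611 - 512)/(-512 + sqrt(152 - 512)) + 243282) = (200852*(-1/237675) + 344030)*(-1123/(-512 + sqrt(-360)) + 243282) = (-200852/237675 + 344030)*(-1123/(-512 + 6*I*sqrt(10)) + 243282) = 81767129398*(-1123/(-512 + 6*I*sqrt(10)) + 243282)/237675 = 81767129398*(243282 - 1123/(-512 + 6*I*sqrt(10)))/237675 = 6630823591401412/79225 - 91824486313954/(237675*(-512 + 6*I*sqrt(10)))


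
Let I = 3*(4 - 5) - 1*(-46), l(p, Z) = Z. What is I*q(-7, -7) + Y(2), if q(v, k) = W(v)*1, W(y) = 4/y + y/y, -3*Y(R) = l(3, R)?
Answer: 373/21 ≈ 17.762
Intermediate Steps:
I = 43 (I = 3*(-1) + 46 = -3 + 46 = 43)
Y(R) = -R/3
W(y) = 1 + 4/y (W(y) = 4/y + 1 = 1 + 4/y)
q(v, k) = (4 + v)/v (q(v, k) = ((4 + v)/v)*1 = (4 + v)/v)
I*q(-7, -7) + Y(2) = 43*((4 - 7)/(-7)) - 1/3*2 = 43*(-1/7*(-3)) - 2/3 = 43*(3/7) - 2/3 = 129/7 - 2/3 = 373/21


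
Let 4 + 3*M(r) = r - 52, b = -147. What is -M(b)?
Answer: 203/3 ≈ 67.667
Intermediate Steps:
M(r) = -56/3 + r/3 (M(r) = -4/3 + (r - 52)/3 = -4/3 + (-52 + r)/3 = -4/3 + (-52/3 + r/3) = -56/3 + r/3)
-M(b) = -(-56/3 + (⅓)*(-147)) = -(-56/3 - 49) = -1*(-203/3) = 203/3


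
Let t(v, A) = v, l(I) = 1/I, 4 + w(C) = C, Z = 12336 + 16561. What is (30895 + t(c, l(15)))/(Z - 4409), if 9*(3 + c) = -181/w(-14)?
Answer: 5004685/3967056 ≈ 1.2616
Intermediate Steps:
Z = 28897
w(C) = -4 + C
c = -305/162 (c = -3 + (-181/(-4 - 14))/9 = -3 + (-181/(-18))/9 = -3 + (-181*(-1/18))/9 = -3 + (⅑)*(181/18) = -3 + 181/162 = -305/162 ≈ -1.8827)
(30895 + t(c, l(15)))/(Z - 4409) = (30895 - 305/162)/(28897 - 4409) = (5004685/162)/24488 = (5004685/162)*(1/24488) = 5004685/3967056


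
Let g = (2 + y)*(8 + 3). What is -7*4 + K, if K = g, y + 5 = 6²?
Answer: 335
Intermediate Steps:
y = 31 (y = -5 + 6² = -5 + 36 = 31)
g = 363 (g = (2 + 31)*(8 + 3) = 33*11 = 363)
K = 363
-7*4 + K = -7*4 + 363 = -28 + 363 = 335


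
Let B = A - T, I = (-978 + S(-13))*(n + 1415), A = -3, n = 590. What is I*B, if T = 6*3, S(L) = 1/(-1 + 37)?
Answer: 494130245/12 ≈ 4.1178e+7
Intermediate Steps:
S(L) = 1/36
T = 18
I = -70590035/36 (I = (-978 + 1/36)*(590 + 1415) = -35207/36*2005 = -70590035/36 ≈ -1.9608e+6)
B = -21 (B = -3 - 1*18 = -3 - 18 = -21)
I*B = -70590035/36*(-21) = 494130245/12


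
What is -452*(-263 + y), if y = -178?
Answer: 199332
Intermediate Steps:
-452*(-263 + y) = -452*(-263 - 178) = -452*(-441) = 199332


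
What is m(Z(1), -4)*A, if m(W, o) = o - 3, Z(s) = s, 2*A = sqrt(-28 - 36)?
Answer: -28*I ≈ -28.0*I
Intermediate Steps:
A = 4*I (A = sqrt(-28 - 36)/2 = sqrt(-64)/2 = (8*I)/2 = 4*I ≈ 4.0*I)
m(W, o) = -3 + o
m(Z(1), -4)*A = (-3 - 4)*(4*I) = -28*I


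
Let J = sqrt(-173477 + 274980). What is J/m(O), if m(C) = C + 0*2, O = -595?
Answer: -sqrt(101503)/595 ≈ -0.53545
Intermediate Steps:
J = sqrt(101503) ≈ 318.60
m(C) = C (m(C) = C + 0 = C)
J/m(O) = sqrt(101503)/(-595) = sqrt(101503)*(-1/595) = -sqrt(101503)/595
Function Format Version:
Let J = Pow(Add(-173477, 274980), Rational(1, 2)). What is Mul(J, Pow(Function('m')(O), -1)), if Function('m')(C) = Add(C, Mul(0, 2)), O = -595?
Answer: Mul(Rational(-1, 595), Pow(101503, Rational(1, 2))) ≈ -0.53545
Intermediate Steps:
J = Pow(101503, Rational(1, 2)) ≈ 318.60
Function('m')(C) = C (Function('m')(C) = Add(C, 0) = C)
Mul(J, Pow(Function('m')(O), -1)) = Mul(Pow(101503, Rational(1, 2)), Pow(-595, -1)) = Mul(Pow(101503, Rational(1, 2)), Rational(-1, 595)) = Mul(Rational(-1, 595), Pow(101503, Rational(1, 2)))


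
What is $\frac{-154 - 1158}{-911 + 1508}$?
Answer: $- \frac{1312}{597} \approx -2.1977$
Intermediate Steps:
$\frac{-154 - 1158}{-911 + 1508} = - \frac{1312}{597}$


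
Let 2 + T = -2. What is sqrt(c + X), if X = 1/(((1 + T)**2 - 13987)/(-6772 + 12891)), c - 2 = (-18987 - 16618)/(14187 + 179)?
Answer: I*sqrt(2745534551309)/1731103 ≈ 0.95717*I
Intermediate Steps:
T = -4 (T = -2 - 2 = -4)
c = -6873/14366 (c = 2 + (-18987 - 16618)/(14187 + 179) = 2 - 35605/14366 = -6873/14366 ≈ -0.47842)
X = -211/482 (X = 1/(((1 - 4)**2 - 13987)/(-6772 + 12891)) = 1/(((-3)**2 - 13987)/6119) = 1/((9 - 13987)*(1/6119)) = 1/(-13978*1/6119) = 1/(-482/211) = -211/482 ≈ -0.43776)
sqrt(c + X) = sqrt(-6873/14366 - 211/482) = sqrt(-1586003/1731103) = I*sqrt(2745534551309)/1731103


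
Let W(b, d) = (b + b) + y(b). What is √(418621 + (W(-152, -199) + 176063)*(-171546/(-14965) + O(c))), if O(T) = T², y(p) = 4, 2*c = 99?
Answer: √387970154021353855/29930 ≈ 20811.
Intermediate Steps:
c = 99/2 (c = (½)*99 = 99/2 ≈ 49.500)
W(b, d) = 4 + 2*b (W(b, d) = (b + b) + 4 = 2*b + 4 = 4 + 2*b)
√(418621 + (W(-152, -199) + 176063)*(-171546/(-14965) + O(c))) = √(418621 + ((4 + 2*(-152)) + 176063)*(-171546/(-14965) + (99/2)²)) = √(418621 + ((4 - 304) + 176063)*(-171546*(-1/14965) + 9801/4)) = √(418621 + (-300 + 176063)*(171546/14965 + 9801/4)) = √(418621 + 175763*(147358149/59860)) = √(418621 + 25900110342687/59860) = √(25925168995747/59860) = √387970154021353855/29930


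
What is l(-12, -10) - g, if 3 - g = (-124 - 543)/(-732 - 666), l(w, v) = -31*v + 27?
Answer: 467599/1398 ≈ 334.48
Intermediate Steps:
l(w, v) = 27 - 31*v
g = 3527/1398 (g = 3 - (-124 - 543)/(-732 - 666) = 3 - (-667)/(-1398) = 3 - (-667)*(-1)/1398 = 3 - 1*667/1398 = 3 - 667/1398 = 3527/1398 ≈ 2.5229)
l(-12, -10) - g = (27 - 31*(-10)) - 1*3527/1398 = (27 + 310) - 3527/1398 = 337 - 3527/1398 = 467599/1398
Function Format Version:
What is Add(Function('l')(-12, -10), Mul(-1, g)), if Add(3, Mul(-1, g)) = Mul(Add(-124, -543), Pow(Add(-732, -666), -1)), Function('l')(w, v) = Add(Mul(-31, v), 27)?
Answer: Rational(467599, 1398) ≈ 334.48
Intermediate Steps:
Function('l')(w, v) = Add(27, Mul(-31, v))
g = Rational(3527, 1398) (g = Add(3, Mul(-1, Mul(Add(-124, -543), Pow(Add(-732, -666), -1)))) = Add(3, Mul(-1, Mul(-667, Pow(-1398, -1)))) = Add(3, Mul(-1, Mul(-667, Rational(-1, 1398)))) = Add(3, Mul(-1, Rational(667, 1398))) = Add(3, Rational(-667, 1398)) = Rational(3527, 1398) ≈ 2.5229)
Add(Function('l')(-12, -10), Mul(-1, g)) = Add(Add(27, Mul(-31, -10)), Mul(-1, Rational(3527, 1398))) = Add(Add(27, 310), Rational(-3527, 1398)) = Add(337, Rational(-3527, 1398)) = Rational(467599, 1398)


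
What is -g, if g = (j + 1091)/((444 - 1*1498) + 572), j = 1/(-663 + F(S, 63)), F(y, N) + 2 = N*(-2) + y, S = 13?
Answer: 848797/374996 ≈ 2.2635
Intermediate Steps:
F(y, N) = -2 + y - 2*N (F(y, N) = -2 + (N*(-2) + y) = -2 + (-2*N + y) = -2 + (y - 2*N) = -2 + y - 2*N)
j = -1/778 (j = 1/(-663 + (-2 + 13 - 2*63)) = 1/(-663 + (-2 + 13 - 126)) = 1/(-663 - 115) = 1/(-778) = -1/778 ≈ -0.0012853)
g = -848797/374996 (g = (-1/778 + 1091)/((444 - 1*1498) + 572) = 848797/(778*((444 - 1498) + 572)) = 848797/(778*(-1054 + 572)) = (848797/778)/(-482) = (848797/778)*(-1/482) = -848797/374996 ≈ -2.2635)
-g = -1*(-848797/374996) = 848797/374996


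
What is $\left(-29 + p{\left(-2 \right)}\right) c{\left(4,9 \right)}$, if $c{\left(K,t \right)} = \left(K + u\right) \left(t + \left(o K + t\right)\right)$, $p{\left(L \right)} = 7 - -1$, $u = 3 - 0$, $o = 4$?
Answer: $-4998$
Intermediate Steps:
$u = 3$ ($u = 3 + 0 = 3$)
$p{\left(L \right)} = 8$ ($p{\left(L \right)} = 7 + 1 = 8$)
$c{\left(K,t \right)} = \left(3 + K\right) \left(2 t + 4 K\right)$ ($c{\left(K,t \right)} = \left(K + 3\right) \left(t + \left(4 K + t\right)\right) = \left(3 + K\right) \left(t + \left(t + 4 K\right)\right) = \left(3 + K\right) \left(2 t + 4 K\right)$)
$\left(-29 + p{\left(-2 \right)}\right) c{\left(4,9 \right)} = \left(-29 + 8\right) \left(4 \cdot 4^{2} + 6 \cdot 9 + 12 \cdot 4 + 2 \cdot 4 \cdot 9\right) = - 21 \left(4 \cdot 16 + 54 + 48 + 72\right) = - 21 \left(64 + 54 + 48 + 72\right) = \left(-21\right) 238 = -4998$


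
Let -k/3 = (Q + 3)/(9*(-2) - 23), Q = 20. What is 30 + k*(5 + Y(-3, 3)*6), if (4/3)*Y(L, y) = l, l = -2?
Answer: 954/41 ≈ 23.268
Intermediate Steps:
Y(L, y) = -3/2 (Y(L, y) = (¾)*(-2) = -3/2)
k = 69/41 (k = -3*(20 + 3)/(9*(-2) - 23) = -69/(-18 - 23) = -69/(-41) = -69*(-1)/41 = -3*(-23/41) = 69/41 ≈ 1.6829)
30 + k*(5 + Y(-3, 3)*6) = 30 + 69*(5 - 3/2*6)/41 = 30 + 69*(5 - 9)/41 = 30 + (69/41)*(-4) = 30 - 276/41 = 954/41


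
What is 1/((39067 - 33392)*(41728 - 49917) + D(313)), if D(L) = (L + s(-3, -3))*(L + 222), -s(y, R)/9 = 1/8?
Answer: -8/370445775 ≈ -2.1596e-8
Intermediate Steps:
s(y, R) = -9/8
D(L) = (222 + L)*(-9/8 + L) (D(L) = (L - 9/8)*(L + 222) = (-9/8 + L)*(222 + L) = (222 + L)*(-9/8 + L))
1/((39067 - 33392)*(41728 - 49917) + D(313)) = 1/((39067 - 33392)*(41728 - 49917) + (-999/4 + 313² + (1767/8)*313)) = 1/(5675*(-8189) + (-999/4 + 97969 + 553071/8)) = 1/(-46472575 + 1334825/8) = 1/(-370445775/8) = -8/370445775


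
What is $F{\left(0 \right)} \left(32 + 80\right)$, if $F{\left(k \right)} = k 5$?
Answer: $0$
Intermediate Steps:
$F{\left(k \right)} = 5 k$
$F{\left(0 \right)} \left(32 + 80\right) = 5 \cdot 0 \left(32 + 80\right) = 0 \cdot 112 = 0$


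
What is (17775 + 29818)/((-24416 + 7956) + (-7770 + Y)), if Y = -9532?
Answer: -47593/33762 ≈ -1.4097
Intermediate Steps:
(17775 + 29818)/((-24416 + 7956) + (-7770 + Y)) = (17775 + 29818)/((-24416 + 7956) + (-7770 - 9532)) = 47593/(-16460 - 17302) = 47593/(-33762) = 47593*(-1/33762) = -47593/33762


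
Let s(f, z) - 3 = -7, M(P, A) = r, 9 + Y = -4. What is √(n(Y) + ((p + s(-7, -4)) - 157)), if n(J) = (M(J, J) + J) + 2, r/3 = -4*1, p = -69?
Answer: I*√253 ≈ 15.906*I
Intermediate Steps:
Y = -13 (Y = -9 - 4 = -13)
r = -12 (r = 3*(-4*1) = 3*(-4) = -12)
M(P, A) = -12
s(f, z) = -4 (s(f, z) = 3 - 7 = -4)
n(J) = -10 + J (n(J) = (-12 + J) + 2 = -10 + J)
√(n(Y) + ((p + s(-7, -4)) - 157)) = √((-10 - 13) + ((-69 - 4) - 157)) = √(-23 + (-73 - 157)) = √(-23 - 230) = √(-253) = I*√253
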